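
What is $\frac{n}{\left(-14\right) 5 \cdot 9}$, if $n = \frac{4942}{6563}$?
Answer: $- \frac{353}{295335} \approx -0.0011953$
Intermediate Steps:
$n = \frac{4942}{6563}$ ($n = 4942 \cdot \frac{1}{6563} = \frac{4942}{6563} \approx 0.75301$)
$\frac{n}{\left(-14\right) 5 \cdot 9} = \frac{4942}{6563 \left(-14\right) 5 \cdot 9} = \frac{4942}{6563 \left(\left(-70\right) 9\right)} = \frac{4942}{6563 \left(-630\right)} = \frac{4942}{6563} \left(- \frac{1}{630}\right) = - \frac{353}{295335}$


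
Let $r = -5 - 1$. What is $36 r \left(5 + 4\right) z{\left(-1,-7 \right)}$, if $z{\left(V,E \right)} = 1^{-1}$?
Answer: $-1944$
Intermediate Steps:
$r = -6$ ($r = -5 - 1 = -6$)
$z{\left(V,E \right)} = 1$
$36 r \left(5 + 4\right) z{\left(-1,-7 \right)} = 36 \left(- 6 \left(5 + 4\right)\right) 1 = 36 \left(\left(-6\right) 9\right) 1 = 36 \left(-54\right) 1 = \left(-1944\right) 1 = -1944$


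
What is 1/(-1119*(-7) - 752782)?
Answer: -1/744949 ≈ -1.3424e-6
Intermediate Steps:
1/(-1119*(-7) - 752782) = 1/(7833 - 752782) = 1/(-744949) = -1/744949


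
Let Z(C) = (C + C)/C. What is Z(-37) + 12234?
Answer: 12236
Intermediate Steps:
Z(C) = 2 (Z(C) = (2*C)/C = 2)
Z(-37) + 12234 = 2 + 12234 = 12236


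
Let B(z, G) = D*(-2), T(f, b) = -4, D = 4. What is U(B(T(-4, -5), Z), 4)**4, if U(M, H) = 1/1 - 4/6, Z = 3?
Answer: 1/81 ≈ 0.012346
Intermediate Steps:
B(z, G) = -8 (B(z, G) = 4*(-2) = -8)
U(M, H) = 1/3 (U(M, H) = 1*1 - 4*1/6 = 1 - 2/3 = 1/3)
U(B(T(-4, -5), Z), 4)**4 = (1/3)**4 = 1/81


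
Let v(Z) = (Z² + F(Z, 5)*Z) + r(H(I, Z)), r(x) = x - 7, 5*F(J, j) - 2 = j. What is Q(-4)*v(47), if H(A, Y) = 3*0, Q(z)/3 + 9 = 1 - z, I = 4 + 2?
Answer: -136068/5 ≈ -27214.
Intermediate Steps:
F(J, j) = ⅖ + j/5
I = 6
Q(z) = -24 - 3*z (Q(z) = -27 + 3*(1 - z) = -27 + (3 - 3*z) = -24 - 3*z)
H(A, Y) = 0
r(x) = -7 + x
v(Z) = -7 + Z² + 7*Z/5 (v(Z) = (Z² + (⅖ + (⅕)*5)*Z) + (-7 + 0) = (Z² + (⅖ + 1)*Z) - 7 = (Z² + 7*Z/5) - 7 = -7 + Z² + 7*Z/5)
Q(-4)*v(47) = (-24 - 3*(-4))*(-7 + 47² + (7/5)*47) = (-24 + 12)*(-7 + 2209 + 329/5) = -12*11339/5 = -136068/5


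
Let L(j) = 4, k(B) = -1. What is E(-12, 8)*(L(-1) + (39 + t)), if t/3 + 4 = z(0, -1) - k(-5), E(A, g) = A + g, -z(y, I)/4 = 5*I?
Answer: -376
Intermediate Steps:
z(y, I) = -20*I
t = 51 (t = -12 + 3*(-20*(-1) - 1*(-1)) = -12 + 3*(20 + 1) = -12 + 3*21 = -12 + 63 = 51)
E(-12, 8)*(L(-1) + (39 + t)) = (-12 + 8)*(4 + (39 + 51)) = -4*(4 + 90) = -4*94 = -376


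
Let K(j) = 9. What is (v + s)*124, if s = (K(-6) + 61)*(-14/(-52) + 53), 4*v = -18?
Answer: 6003646/13 ≈ 4.6182e+5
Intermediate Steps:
v = -9/2 (v = (1/4)*(-18) = -9/2 ≈ -4.5000)
s = 48475/13 (s = (9 + 61)*(-14/(-52) + 53) = 70*(-14*(-1/52) + 53) = 70*(7/26 + 53) = 70*(1385/26) = 48475/13 ≈ 3728.8)
(v + s)*124 = (-9/2 + 48475/13)*124 = (96833/26)*124 = 6003646/13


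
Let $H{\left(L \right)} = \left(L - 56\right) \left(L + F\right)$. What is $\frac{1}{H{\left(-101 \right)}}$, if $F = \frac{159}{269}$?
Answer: $\frac{269}{4240570} \approx 6.3435 \cdot 10^{-5}$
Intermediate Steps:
$F = \frac{159}{269}$ ($F = 159 \cdot \frac{1}{269} = \frac{159}{269} \approx 0.59108$)
$H{\left(L \right)} = \left(-56 + L\right) \left(\frac{159}{269} + L\right)$ ($H{\left(L \right)} = \left(L - 56\right) \left(L + \frac{159}{269}\right) = \left(-56 + L\right) \left(\frac{159}{269} + L\right)$)
$\frac{1}{H{\left(-101 \right)}} = \frac{1}{- \frac{8904}{269} + \left(-101\right)^{2} - - \frac{1505405}{269}} = \frac{1}{- \frac{8904}{269} + 10201 + \frac{1505405}{269}} = \frac{1}{\frac{4240570}{269}} = \frac{269}{4240570}$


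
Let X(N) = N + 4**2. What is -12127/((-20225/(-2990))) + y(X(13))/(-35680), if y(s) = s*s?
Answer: -10350113405/5773024 ≈ -1792.8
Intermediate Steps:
X(N) = 16 + N (X(N) = N + 16 = 16 + N)
y(s) = s**2
-12127/((-20225/(-2990))) + y(X(13))/(-35680) = -12127/((-20225/(-2990))) + (16 + 13)**2/(-35680) = -12127/((-20225*(-1/2990))) + 29**2*(-1/35680) = -12127/4045/598 + 841*(-1/35680) = -12127*598/4045 - 841/35680 = -7251946/4045 - 841/35680 = -10350113405/5773024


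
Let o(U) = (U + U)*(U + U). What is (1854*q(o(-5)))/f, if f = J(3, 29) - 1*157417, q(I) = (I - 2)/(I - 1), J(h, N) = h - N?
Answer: -20188/1731873 ≈ -0.011657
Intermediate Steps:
o(U) = 4*U**2 (o(U) = (2*U)*(2*U) = 4*U**2)
q(I) = (-2 + I)/(-1 + I)
f = -157443 (f = (3 - 1*29) - 1*157417 = (3 - 29) - 157417 = -26 - 157417 = -157443)
(1854*q(o(-5)))/f = (1854*((-2 + 4*(-5)**2)/(-1 + 4*(-5)**2)))/(-157443) = (1854*((-2 + 4*25)/(-1 + 4*25)))*(-1/157443) = (1854*((-2 + 100)/(-1 + 100)))*(-1/157443) = (1854*(98/99))*(-1/157443) = (20188/11)*(-1/157443) = -20188/1731873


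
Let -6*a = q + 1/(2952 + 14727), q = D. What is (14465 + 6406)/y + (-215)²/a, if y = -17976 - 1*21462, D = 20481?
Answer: -223258038567/15866503352 ≈ -14.071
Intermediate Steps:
q = 20481
y = -39438 (y = -17976 - 21462 = -39438)
a = -181041800/53037 (a = -(20481 + 1/(2952 + 14727))/6 = -(20481 + 1/17679)/6 = -⅙*362083600/17679 = -181041800/53037 ≈ -3413.5)
(14465 + 6406)/y + (-215)²/a = (14465 + 6406)/(-39438) + (-215)²/(-181041800/53037) = 20871*(-1/39438) + 46225*(-53037/181041800) = -2319/4382 - 98065413/7241672 = -223258038567/15866503352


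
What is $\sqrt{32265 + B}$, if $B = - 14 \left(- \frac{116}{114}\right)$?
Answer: $\frac{\sqrt{104875269}}{57} \approx 179.66$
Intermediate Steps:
$B = \frac{812}{57}$ ($B = - 14 \left(\left(-116\right) \frac{1}{114}\right) = \left(-14\right) \left(- \frac{58}{57}\right) = \frac{812}{57} \approx 14.246$)
$\sqrt{32265 + B} = \sqrt{32265 + \frac{812}{57}} = \sqrt{\frac{1839917}{57}} = \frac{\sqrt{104875269}}{57}$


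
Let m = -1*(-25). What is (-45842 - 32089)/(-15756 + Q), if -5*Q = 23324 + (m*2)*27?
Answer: 389655/103454 ≈ 3.7665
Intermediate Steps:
m = 25
Q = -24674/5 (Q = -(23324 + (25*2)*27)/5 = -(23324 + 50*27)/5 = -(23324 + 1350)/5 = -⅕*24674 = -24674/5 ≈ -4934.8)
(-45842 - 32089)/(-15756 + Q) = (-45842 - 32089)/(-15756 - 24674/5) = -77931/(-103454/5) = -77931*(-5/103454) = 389655/103454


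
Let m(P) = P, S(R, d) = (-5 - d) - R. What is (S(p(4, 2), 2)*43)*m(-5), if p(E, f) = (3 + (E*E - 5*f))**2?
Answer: 18920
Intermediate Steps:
p(E, f) = (3 + E**2 - 5*f)**2 (p(E, f) = (3 + (E**2 - 5*f))**2 = (3 + E**2 - 5*f)**2)
S(R, d) = -5 - R - d
(S(p(4, 2), 2)*43)*m(-5) = ((-5 - (3 + 4**2 - 5*2)**2 - 1*2)*43)*(-5) = ((-5 - (3 + 16 - 10)**2 - 2)*43)*(-5) = ((-5 - 1*9**2 - 2)*43)*(-5) = ((-5 - 1*81 - 2)*43)*(-5) = ((-5 - 81 - 2)*43)*(-5) = -88*43*(-5) = -3784*(-5) = 18920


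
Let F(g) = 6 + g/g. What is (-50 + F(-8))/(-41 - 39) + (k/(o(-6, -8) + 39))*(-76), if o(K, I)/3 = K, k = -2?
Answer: 13063/1680 ≈ 7.7756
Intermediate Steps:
o(K, I) = 3*K
F(g) = 7 (F(g) = 6 + 1 = 7)
(-50 + F(-8))/(-41 - 39) + (k/(o(-6, -8) + 39))*(-76) = (-50 + 7)/(-41 - 39) - 2/(3*(-6) + 39)*(-76) = -43/(-80) - 2/(-18 + 39)*(-76) = -43*(-1/80) - 2/21*(-76) = 43/80 - 2*1/21*(-76) = 43/80 - 2/21*(-76) = 43/80 + 152/21 = 13063/1680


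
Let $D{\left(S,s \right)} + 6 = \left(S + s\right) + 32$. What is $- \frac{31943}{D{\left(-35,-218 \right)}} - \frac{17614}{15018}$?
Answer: $\frac{237860798}{1704543} \approx 139.55$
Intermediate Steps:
$D{\left(S,s \right)} = 26 + S + s$ ($D{\left(S,s \right)} = -6 + \left(\left(S + s\right) + 32\right) = -6 + \left(32 + S + s\right) = 26 + S + s$)
$- \frac{31943}{D{\left(-35,-218 \right)}} - \frac{17614}{15018} = - \frac{31943}{26 - 35 - 218} - \frac{17614}{15018} = - \frac{31943}{-227} - \frac{8807}{7509} = \left(-31943\right) \left(- \frac{1}{227}\right) - \frac{8807}{7509} = \frac{31943}{227} - \frac{8807}{7509} = \frac{237860798}{1704543}$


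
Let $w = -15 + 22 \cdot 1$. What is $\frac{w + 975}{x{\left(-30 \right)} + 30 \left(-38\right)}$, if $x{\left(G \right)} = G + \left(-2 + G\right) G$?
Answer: $- \frac{491}{105} \approx -4.6762$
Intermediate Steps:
$w = 7$ ($w = -15 + 22 = 7$)
$x{\left(G \right)} = G + G \left(-2 + G\right)$
$\frac{w + 975}{x{\left(-30 \right)} + 30 \left(-38\right)} = \frac{7 + 975}{- 30 \left(-1 - 30\right) + 30 \left(-38\right)} = \frac{982}{\left(-30\right) \left(-31\right) - 1140} = \frac{982}{930 - 1140} = \frac{982}{-210} = 982 \left(- \frac{1}{210}\right) = - \frac{491}{105}$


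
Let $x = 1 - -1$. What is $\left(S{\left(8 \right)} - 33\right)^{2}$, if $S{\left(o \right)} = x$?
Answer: $961$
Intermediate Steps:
$x = 2$ ($x = 1 + 1 = 2$)
$S{\left(o \right)} = 2$
$\left(S{\left(8 \right)} - 33\right)^{2} = \left(2 - 33\right)^{2} = \left(-31\right)^{2} = 961$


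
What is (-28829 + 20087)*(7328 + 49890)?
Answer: -500199756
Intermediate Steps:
(-28829 + 20087)*(7328 + 49890) = -8742*57218 = -500199756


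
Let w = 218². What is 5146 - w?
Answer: -42378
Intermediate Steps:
w = 47524
5146 - w = 5146 - 1*47524 = 5146 - 47524 = -42378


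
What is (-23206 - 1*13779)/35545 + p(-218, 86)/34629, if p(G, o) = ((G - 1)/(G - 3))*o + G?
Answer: -8116844867/7772177283 ≈ -1.0443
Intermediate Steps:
p(G, o) = G + o*(-1 + G)/(-3 + G) (p(G, o) = ((-1 + G)/(-3 + G))*o + G = o*(-1 + G)/(-3 + G) + G = G + o*(-1 + G)/(-3 + G))
(-23206 - 1*13779)/35545 + p(-218, 86)/34629 = (-23206 - 1*13779)/35545 + (((-218)**2 - 1*86 - 3*(-218) - 218*86)/(-3 - 218))/34629 = (-23206 - 13779)*(1/35545) + ((47524 - 86 + 654 - 18748)/(-221))*(1/34629) = -36985*1/35545 - 1/221*29344*(1/34629) = -7397/7109 - 29344/221*1/34629 = -7397/7109 - 4192/1093287 = -8116844867/7772177283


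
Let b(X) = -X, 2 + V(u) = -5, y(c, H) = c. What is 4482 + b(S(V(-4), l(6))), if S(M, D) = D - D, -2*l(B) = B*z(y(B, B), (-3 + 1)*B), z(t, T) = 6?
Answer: 4482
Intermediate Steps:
V(u) = -7 (V(u) = -2 - 5 = -7)
l(B) = -3*B (l(B) = -B*6/2 = -3*B)
S(M, D) = 0
4482 + b(S(V(-4), l(6))) = 4482 - 1*0 = 4482 + 0 = 4482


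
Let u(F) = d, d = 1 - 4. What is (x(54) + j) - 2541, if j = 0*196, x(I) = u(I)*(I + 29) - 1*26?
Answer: -2816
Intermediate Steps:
d = -3
u(F) = -3
x(I) = -113 - 3*I (x(I) = -3*(I + 29) - 1*26 = -3*(29 + I) - 26 = (-87 - 3*I) - 26 = -113 - 3*I)
j = 0
(x(54) + j) - 2541 = ((-113 - 3*54) + 0) - 2541 = ((-113 - 162) + 0) - 2541 = (-275 + 0) - 2541 = -275 - 2541 = -2816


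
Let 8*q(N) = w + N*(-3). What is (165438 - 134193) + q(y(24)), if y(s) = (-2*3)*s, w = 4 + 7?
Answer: 250403/8 ≈ 31300.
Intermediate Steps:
w = 11
y(s) = -6*s
q(N) = 11/8 - 3*N/8 (q(N) = (11 + N*(-3))/8 = (11 - 3*N)/8 = 11/8 - 3*N/8)
(165438 - 134193) + q(y(24)) = (165438 - 134193) + (11/8 - (-9)*24/4) = 31245 + (11/8 - 3/8*(-144)) = 31245 + (11/8 + 54) = 31245 + 443/8 = 250403/8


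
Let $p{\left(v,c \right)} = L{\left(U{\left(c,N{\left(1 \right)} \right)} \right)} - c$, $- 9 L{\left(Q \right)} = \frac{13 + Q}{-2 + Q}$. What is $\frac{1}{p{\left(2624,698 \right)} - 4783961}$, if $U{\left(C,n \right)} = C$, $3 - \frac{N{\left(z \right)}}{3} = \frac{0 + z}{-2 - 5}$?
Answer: $- \frac{696}{3330122743} \approx -2.09 \cdot 10^{-7}$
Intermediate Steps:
$N{\left(z \right)} = 9 + \frac{3 z}{7}$ ($N{\left(z \right)} = 9 - 3 \frac{0 + z}{-2 - 5} = 9 - 3 \frac{z}{-7} = 9 - 3 z \left(- \frac{1}{7}\right) = 9 - 3 \left(- \frac{z}{7}\right) = 9 + \frac{3 z}{7}$)
$L{\left(Q \right)} = - \frac{13 + Q}{9 \left(-2 + Q\right)}$ ($L{\left(Q \right)} = - \frac{\left(13 + Q\right) \frac{1}{-2 + Q}}{9} = - \frac{\frac{1}{-2 + Q} \left(13 + Q\right)}{9} = - \frac{13 + Q}{9 \left(-2 + Q\right)}$)
$p{\left(v,c \right)} = - c + \frac{-13 - c}{9 \left(-2 + c\right)}$ ($p{\left(v,c \right)} = \frac{-13 - c}{9 \left(-2 + c\right)} - c = - c + \frac{-13 - c}{9 \left(-2 + c\right)}$)
$\frac{1}{p{\left(2624,698 \right)} - 4783961} = \frac{1}{\frac{-13 - 9 \cdot 698^{2} + 17 \cdot 698}{9 \left(-2 + 698\right)} - 4783961} = \frac{1}{\frac{-13 - 4384836 + 11866}{9 \cdot 696} - 4783961} = \frac{1}{\frac{1}{9} \cdot \frac{1}{696} \left(-13 - 4384836 + 11866\right) - 4783961} = \frac{1}{\frac{1}{9} \cdot \frac{1}{696} \left(-4372983\right) - 4783961} = \frac{1}{- \frac{485887}{696} - 4783961} = \frac{1}{- \frac{3330122743}{696}} = - \frac{696}{3330122743}$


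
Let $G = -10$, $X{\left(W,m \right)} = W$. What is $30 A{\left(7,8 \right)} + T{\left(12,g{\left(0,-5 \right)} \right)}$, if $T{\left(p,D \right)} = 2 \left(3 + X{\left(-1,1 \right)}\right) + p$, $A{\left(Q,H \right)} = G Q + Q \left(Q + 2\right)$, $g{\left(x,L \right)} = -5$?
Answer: $-194$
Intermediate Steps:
$A{\left(Q,H \right)} = - 10 Q + Q \left(2 + Q\right)$ ($A{\left(Q,H \right)} = - 10 Q + Q \left(Q + 2\right) = - 10 Q + Q \left(2 + Q\right)$)
$T{\left(p,D \right)} = 4 + p$ ($T{\left(p,D \right)} = 2 \left(3 - 1\right) + p = 2 \cdot 2 + p = 4 + p$)
$30 A{\left(7,8 \right)} + T{\left(12,g{\left(0,-5 \right)} \right)} = 30 \cdot 7 \left(-8 + 7\right) + \left(4 + 12\right) = 30 \cdot 7 \left(-1\right) + 16 = 30 \left(-7\right) + 16 = -210 + 16 = -194$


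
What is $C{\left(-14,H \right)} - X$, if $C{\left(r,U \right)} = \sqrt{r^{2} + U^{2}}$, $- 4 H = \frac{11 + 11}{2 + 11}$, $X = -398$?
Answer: $398 + \frac{\sqrt{132617}}{26} \approx 412.01$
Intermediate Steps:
$H = - \frac{11}{26}$ ($H = - \frac{\left(11 + 11\right) \frac{1}{2 + 11}}{4} = - \frac{22 \cdot \frac{1}{13}}{4} = \left(- \frac{1}{4}\right) \frac{22}{13} = - \frac{11}{26} \approx -0.42308$)
$C{\left(r,U \right)} = \sqrt{U^{2} + r^{2}}$
$C{\left(-14,H \right)} - X = \sqrt{\left(- \frac{11}{26}\right)^{2} + \left(-14\right)^{2}} - -398 = \sqrt{\frac{121}{676} + 196} + 398 = \sqrt{\frac{132617}{676}} + 398 = \frac{\sqrt{132617}}{26} + 398 = 398 + \frac{\sqrt{132617}}{26}$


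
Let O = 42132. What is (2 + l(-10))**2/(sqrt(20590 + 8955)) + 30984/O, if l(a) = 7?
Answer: 2582/3511 + 81*sqrt(29545)/29545 ≈ 1.2066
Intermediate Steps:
(2 + l(-10))**2/(sqrt(20590 + 8955)) + 30984/O = (2 + 7)**2/(sqrt(20590 + 8955)) + 30984/42132 = 9**2/(sqrt(29545)) + 30984*(1/42132) = 81*(sqrt(29545)/29545) + 2582/3511 = 81*sqrt(29545)/29545 + 2582/3511 = 2582/3511 + 81*sqrt(29545)/29545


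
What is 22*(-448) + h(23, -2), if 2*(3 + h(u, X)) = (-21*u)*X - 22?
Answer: -9387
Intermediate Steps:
h(u, X) = -14 - 21*X*u/2 (h(u, X) = -3 + ((-21*u)*X - 22)/2 = -3 + (-21*X*u - 22)/2 = -3 + (-22 - 21*X*u)/2 = -3 + (-11 - 21*X*u/2) = -14 - 21*X*u/2)
22*(-448) + h(23, -2) = 22*(-448) + (-14 - 21/2*(-2)*23) = -9856 + (-14 + 483) = -9856 + 469 = -9387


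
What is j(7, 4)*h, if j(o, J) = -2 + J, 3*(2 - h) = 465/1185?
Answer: 886/237 ≈ 3.7384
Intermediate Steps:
h = 443/237 (h = 2 - 155/1185 = 2 - 1/3*31/79 = 2 - 31/237 = 443/237 ≈ 1.8692)
j(7, 4)*h = (-2 + 4)*(443/237) = 2*(443/237) = 886/237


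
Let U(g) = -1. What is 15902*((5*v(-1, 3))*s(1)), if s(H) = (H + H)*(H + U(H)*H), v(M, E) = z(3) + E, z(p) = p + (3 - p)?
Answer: 0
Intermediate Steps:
z(p) = 3
v(M, E) = 3 + E
s(H) = 0 (s(H) = (H + H)*(H - H) = (2*H)*0 = 0)
15902*((5*v(-1, 3))*s(1)) = 15902*((5*(3 + 3))*0) = 15902*((5*6)*0) = 15902*(30*0) = 15902*0 = 0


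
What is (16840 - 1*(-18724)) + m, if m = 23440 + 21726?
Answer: 80730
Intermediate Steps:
m = 45166
(16840 - 1*(-18724)) + m = (16840 - 1*(-18724)) + 45166 = (16840 + 18724) + 45166 = 35564 + 45166 = 80730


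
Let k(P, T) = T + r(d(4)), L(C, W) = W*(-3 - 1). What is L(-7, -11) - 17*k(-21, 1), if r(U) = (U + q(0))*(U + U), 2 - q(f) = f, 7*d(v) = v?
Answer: -1125/49 ≈ -22.959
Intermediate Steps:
L(C, W) = -4*W (L(C, W) = W*(-4) = -4*W)
d(v) = v/7
q(f) = 2 - f
r(U) = 2*U*(2 + U) (r(U) = (U + (2 - 1*0))*(U + U) = (U + (2 + 0))*(2*U) = (U + 2)*(2*U) = (2 + U)*(2*U) = 2*U*(2 + U))
k(P, T) = 144/49 + T (k(P, T) = T + 2*((⅐)*4)*(2 + (⅐)*4) = T + 2*(4/7)*(2 + 4/7) = T + 2*(4/7)*(18/7) = T + 144/49 = 144/49 + T)
L(-7, -11) - 17*k(-21, 1) = -4*(-11) - 17*(144/49 + 1) = 44 - 17*193/49 = 44 - 3281/49 = -1125/49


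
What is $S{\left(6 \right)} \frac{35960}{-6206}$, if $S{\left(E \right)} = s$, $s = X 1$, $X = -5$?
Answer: $\frac{3100}{107} \approx 28.972$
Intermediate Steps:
$s = -5$ ($s = \left(-5\right) 1 = -5$)
$S{\left(E \right)} = -5$
$S{\left(6 \right)} \frac{35960}{-6206} = - 5 \frac{35960}{-6206} = - 5 \cdot 35960 \left(- \frac{1}{6206}\right) = \left(-5\right) \left(- \frac{620}{107}\right) = \frac{3100}{107}$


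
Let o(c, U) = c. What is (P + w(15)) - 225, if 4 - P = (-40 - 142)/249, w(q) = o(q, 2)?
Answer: -51112/249 ≈ -205.27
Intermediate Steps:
w(q) = q
P = 1178/249 (P = 4 - (-40 - 142)/249 = 4 - (-182)/249 = 4 - 1*(-182/249) = 4 + 182/249 = 1178/249 ≈ 4.7309)
(P + w(15)) - 225 = (1178/249 + 15) - 225 = 4913/249 - 225 = -51112/249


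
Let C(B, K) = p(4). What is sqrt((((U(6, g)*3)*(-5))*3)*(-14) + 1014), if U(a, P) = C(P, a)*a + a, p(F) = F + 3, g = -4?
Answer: sqrt(31254) ≈ 176.79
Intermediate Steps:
p(F) = 3 + F
C(B, K) = 7 (C(B, K) = 3 + 4 = 7)
U(a, P) = 8*a (U(a, P) = 7*a + a = 8*a)
sqrt((((U(6, g)*3)*(-5))*3)*(-14) + 1014) = sqrt(((((8*6)*3)*(-5))*3)*(-14) + 1014) = sqrt((((48*3)*(-5))*3)*(-14) + 1014) = sqrt(((144*(-5))*3)*(-14) + 1014) = sqrt(-720*3*(-14) + 1014) = sqrt(-2160*(-14) + 1014) = sqrt(30240 + 1014) = sqrt(31254)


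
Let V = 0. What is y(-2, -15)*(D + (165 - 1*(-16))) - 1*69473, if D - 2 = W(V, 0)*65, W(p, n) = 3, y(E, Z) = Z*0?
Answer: -69473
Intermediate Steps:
y(E, Z) = 0
D = 197 (D = 2 + 3*65 = 2 + 195 = 197)
y(-2, -15)*(D + (165 - 1*(-16))) - 1*69473 = 0*(197 + (165 - 1*(-16))) - 1*69473 = 0*(197 + (165 + 16)) - 69473 = 0*(197 + 181) - 69473 = 0*378 - 69473 = 0 - 69473 = -69473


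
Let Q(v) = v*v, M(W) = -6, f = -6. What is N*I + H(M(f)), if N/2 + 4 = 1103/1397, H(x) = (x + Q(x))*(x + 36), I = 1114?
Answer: -8735280/1397 ≈ -6252.9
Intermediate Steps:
Q(v) = v**2
H(x) = (36 + x)*(x + x**2) (H(x) = (x + x**2)*(x + 36) = (x + x**2)*(36 + x) = (36 + x)*(x + x**2))
N = -8970/1397 (N = -8 + 2*(1103/1397) = -8 + 2206/1397 = -8970/1397 ≈ -6.4209)
N*I + H(M(f)) = -8970/1397*1114 - 6*(36 + (-6)**2 + 37*(-6)) = -9992580/1397 - 6*(36 + 36 - 222) = -9992580/1397 - 6*(-150) = -9992580/1397 + 900 = -8735280/1397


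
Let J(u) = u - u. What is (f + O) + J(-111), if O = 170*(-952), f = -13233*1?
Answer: -175073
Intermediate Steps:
J(u) = 0
f = -13233
O = -161840
(f + O) + J(-111) = (-13233 - 161840) + 0 = -175073 + 0 = -175073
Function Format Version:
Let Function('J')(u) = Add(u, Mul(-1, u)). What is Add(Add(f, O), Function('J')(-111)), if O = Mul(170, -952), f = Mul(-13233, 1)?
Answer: -175073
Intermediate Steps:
Function('J')(u) = 0
f = -13233
O = -161840
Add(Add(f, O), Function('J')(-111)) = Add(Add(-13233, -161840), 0) = Add(-175073, 0) = -175073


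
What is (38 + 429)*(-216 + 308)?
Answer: 42964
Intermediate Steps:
(38 + 429)*(-216 + 308) = 467*92 = 42964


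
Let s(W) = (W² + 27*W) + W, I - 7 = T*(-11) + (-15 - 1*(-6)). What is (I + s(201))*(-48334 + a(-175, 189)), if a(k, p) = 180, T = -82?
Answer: -2259819066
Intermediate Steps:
I = 900 (I = 7 + (-82*(-11) + (-15 - 1*(-6))) = 7 + (902 + (-15 + 6)) = 7 + (902 - 9) = 7 + 893 = 900)
s(W) = W² + 28*W
(I + s(201))*(-48334 + a(-175, 189)) = (900 + 201*(28 + 201))*(-48334 + 180) = (900 + 201*229)*(-48154) = (900 + 46029)*(-48154) = 46929*(-48154) = -2259819066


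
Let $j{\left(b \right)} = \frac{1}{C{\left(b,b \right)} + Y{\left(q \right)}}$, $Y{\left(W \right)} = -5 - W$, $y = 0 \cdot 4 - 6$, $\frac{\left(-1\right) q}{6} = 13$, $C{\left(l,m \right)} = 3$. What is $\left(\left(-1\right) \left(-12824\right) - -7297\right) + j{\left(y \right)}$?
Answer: $\frac{1529197}{76} \approx 20121.0$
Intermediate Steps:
$q = -78$ ($q = \left(-6\right) 13 = -78$)
$y = -6$ ($y = 0 - 6 = -6$)
$j{\left(b \right)} = \frac{1}{76}$ ($j{\left(b \right)} = \frac{1}{3 - -73} = \frac{1}{3 + \left(-5 + 78\right)} = \frac{1}{3 + 73} = \frac{1}{76}$)
$\left(\left(-1\right) \left(-12824\right) - -7297\right) + j{\left(y \right)} = \left(\left(-1\right) \left(-12824\right) - -7297\right) + \frac{1}{76} = \left(12824 + 7297\right) + \frac{1}{76} = 20121 + \frac{1}{76} = \frac{1529197}{76}$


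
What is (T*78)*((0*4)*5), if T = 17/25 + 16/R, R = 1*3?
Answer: 0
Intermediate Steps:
R = 3
T = 451/75 (T = 17/25 + 16/3 = 451/75 ≈ 6.0133)
(T*78)*((0*4)*5) = ((451/75)*78)*((0*4)*5) = 11726*(0*5)/25 = (11726/25)*0 = 0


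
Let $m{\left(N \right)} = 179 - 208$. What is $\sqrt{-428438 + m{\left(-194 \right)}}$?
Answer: $i \sqrt{428467} \approx 654.57 i$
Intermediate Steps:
$m{\left(N \right)} = -29$ ($m{\left(N \right)} = 179 - 208 = -29$)
$\sqrt{-428438 + m{\left(-194 \right)}} = \sqrt{-428438 - 29} = \sqrt{-428467} = i \sqrt{428467}$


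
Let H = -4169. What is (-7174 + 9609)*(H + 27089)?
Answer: 55810200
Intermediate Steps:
(-7174 + 9609)*(H + 27089) = (-7174 + 9609)*(-4169 + 27089) = 2435*22920 = 55810200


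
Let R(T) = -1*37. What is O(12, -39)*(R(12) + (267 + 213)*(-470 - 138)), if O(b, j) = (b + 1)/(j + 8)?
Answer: 3794401/31 ≈ 1.2240e+5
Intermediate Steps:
O(b, j) = (1 + b)/(8 + j)
R(T) = -37
O(12, -39)*(R(12) + (267 + 213)*(-470 - 138)) = ((1 + 12)/(8 - 39))*(-37 + (267 + 213)*(-470 - 138)) = (13/(-31))*(-37 + 480*(-608)) = (-1/31*13)*(-37 - 291840) = -13/31*(-291877) = 3794401/31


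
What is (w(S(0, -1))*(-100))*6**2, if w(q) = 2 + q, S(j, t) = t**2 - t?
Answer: -14400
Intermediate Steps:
(w(S(0, -1))*(-100))*6**2 = ((2 - (-1 - 1))*(-100))*6**2 = ((2 - 1*(-2))*(-100))*36 = ((2 + 2)*(-100))*36 = (4*(-100))*36 = -400*36 = -14400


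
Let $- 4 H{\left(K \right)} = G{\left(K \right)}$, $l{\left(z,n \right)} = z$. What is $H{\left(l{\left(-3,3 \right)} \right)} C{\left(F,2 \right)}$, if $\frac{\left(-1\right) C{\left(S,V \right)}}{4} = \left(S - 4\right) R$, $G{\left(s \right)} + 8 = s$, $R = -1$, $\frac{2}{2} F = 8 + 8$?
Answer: $132$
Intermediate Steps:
$F = 16$ ($F = 8 + 8 = 16$)
$G{\left(s \right)} = -8 + s$
$H{\left(K \right)} = 2 - \frac{K}{4}$ ($H{\left(K \right)} = - \frac{-8 + K}{4} = 2 - \frac{K}{4}$)
$C{\left(S,V \right)} = -16 + 4 S$ ($C{\left(S,V \right)} = - 4 \left(S - 4\right) \left(-1\right) = - 4 \left(-4 + S\right) \left(-1\right) = - 4 \left(4 - S\right) = -16 + 4 S$)
$H{\left(l{\left(-3,3 \right)} \right)} C{\left(F,2 \right)} = \left(2 - - \frac{3}{4}\right) \left(-16 + 4 \cdot 16\right) = \left(2 + \frac{3}{4}\right) \left(-16 + 64\right) = \frac{11}{4} \cdot 48 = 132$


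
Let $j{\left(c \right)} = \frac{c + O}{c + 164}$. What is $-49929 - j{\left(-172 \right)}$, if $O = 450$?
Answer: $- \frac{199577}{4} \approx -49894.0$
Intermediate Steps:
$j{\left(c \right)} = \frac{450 + c}{164 + c}$ ($j{\left(c \right)} = \frac{c + 450}{c + 164} = \frac{450 + c}{164 + c}$)
$-49929 - j{\left(-172 \right)} = -49929 - \frac{450 - 172}{164 - 172} = -49929 - \frac{1}{-8} \cdot 278 = -49929 - \left(- \frac{1}{8}\right) 278 = -49929 - - \frac{139}{4} = -49929 + \frac{139}{4} = - \frac{199577}{4}$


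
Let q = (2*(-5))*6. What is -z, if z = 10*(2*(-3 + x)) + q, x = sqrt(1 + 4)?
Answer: 120 - 20*sqrt(5) ≈ 75.279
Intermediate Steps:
x = sqrt(5) ≈ 2.2361
q = -60 (q = -10*6 = -60)
z = -120 + 20*sqrt(5) (z = 10*(2*(-3 + sqrt(5))) - 60 = 10*(-6 + 2*sqrt(5)) - 60 = (-60 + 20*sqrt(5)) - 60 = -120 + 20*sqrt(5) ≈ -75.279)
-z = -(-120 + 20*sqrt(5)) = 120 - 20*sqrt(5)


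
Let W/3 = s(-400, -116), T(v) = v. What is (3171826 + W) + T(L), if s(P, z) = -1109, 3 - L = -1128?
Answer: 3169630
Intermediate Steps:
L = 1131 (L = 3 - 1*(-1128) = 3 + 1128 = 1131)
W = -3327 (W = 3*(-1109) = -3327)
(3171826 + W) + T(L) = (3171826 - 3327) + 1131 = 3168499 + 1131 = 3169630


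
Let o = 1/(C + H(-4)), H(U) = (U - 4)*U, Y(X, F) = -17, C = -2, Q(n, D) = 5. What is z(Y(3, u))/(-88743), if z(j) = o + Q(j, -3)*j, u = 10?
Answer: 2549/2662290 ≈ 0.00095745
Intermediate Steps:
H(U) = U*(-4 + U) (H(U) = (-4 + U)*U = U*(-4 + U))
o = 1/30 (o = 1/(-2 - 4*(-4 - 4)) = 1/(-2 - 4*(-8)) = 1/(-2 + 32) = 1/30 ≈ 0.033333)
z(j) = 1/30 + 5*j
z(Y(3, u))/(-88743) = (1/30 + 5*(-17))/(-88743) = (1/30 - 85)*(-1/88743) = -2549/30*(-1/88743) = 2549/2662290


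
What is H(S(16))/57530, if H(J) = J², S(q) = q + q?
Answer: 512/28765 ≈ 0.017799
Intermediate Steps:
S(q) = 2*q
H(S(16))/57530 = (2*16)²/57530 = 32²*(1/57530) = 1024*(1/57530) = 512/28765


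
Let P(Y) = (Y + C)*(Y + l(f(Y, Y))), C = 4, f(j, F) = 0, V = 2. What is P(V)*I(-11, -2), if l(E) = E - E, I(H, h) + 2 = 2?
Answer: 0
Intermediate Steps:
I(H, h) = 0 (I(H, h) = -2 + 2 = 0)
l(E) = 0
P(Y) = Y*(4 + Y) (P(Y) = (Y + 4)*(Y + 0) = (4 + Y)*Y = Y*(4 + Y))
P(V)*I(-11, -2) = (2*(4 + 2))*0 = (2*6)*0 = 12*0 = 0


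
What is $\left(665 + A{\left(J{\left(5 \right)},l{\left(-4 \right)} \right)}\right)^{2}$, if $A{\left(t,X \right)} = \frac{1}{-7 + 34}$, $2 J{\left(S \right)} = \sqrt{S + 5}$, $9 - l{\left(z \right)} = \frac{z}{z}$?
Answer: $\frac{322417936}{729} \approx 4.4227 \cdot 10^{5}$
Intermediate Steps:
$l{\left(z \right)} = 8$ ($l{\left(z \right)} = 9 - \frac{z}{z} = 9 - 1 = 8$)
$J{\left(S \right)} = \frac{\sqrt{5 + S}}{2}$ ($J{\left(S \right)} = \frac{\sqrt{S + 5}}{2} = \frac{\sqrt{5 + S}}{2}$)
$A{\left(t,X \right)} = \frac{1}{27}$
$\left(665 + A{\left(J{\left(5 \right)},l{\left(-4 \right)} \right)}\right)^{2} = \left(665 + \frac{1}{27}\right)^{2} = \left(\frac{17956}{27}\right)^{2} = \frac{322417936}{729}$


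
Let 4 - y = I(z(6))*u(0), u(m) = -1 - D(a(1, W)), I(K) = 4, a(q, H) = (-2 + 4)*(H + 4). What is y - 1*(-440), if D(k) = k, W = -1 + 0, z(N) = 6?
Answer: 472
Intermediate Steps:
W = -1
a(q, H) = 8 + 2*H (a(q, H) = 2*(4 + H) = 8 + 2*H)
u(m) = -7 (u(m) = -1 - (8 + 2*(-1)) = -1 - (8 - 2) = -1 - 1*6 = -1 - 6 = -7)
y = 32 (y = 4 - 4*(-7) = 4 - 1*(-28) = 4 + 28 = 32)
y - 1*(-440) = 32 - 1*(-440) = 32 + 440 = 472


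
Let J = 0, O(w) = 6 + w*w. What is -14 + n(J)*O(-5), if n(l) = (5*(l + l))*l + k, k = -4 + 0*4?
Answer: -138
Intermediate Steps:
O(w) = 6 + w**2
k = -4 (k = -4 + 0 = -4)
n(l) = -4 + 10*l**2 (n(l) = (5*(l + l))*l - 4 = (5*(2*l))*l - 4 = (10*l)*l - 4 = 10*l**2 - 4 = -4 + 10*l**2)
-14 + n(J)*O(-5) = -14 + (-4 + 10*0**2)*(6 + (-5)**2) = -14 + (-4 + 10*0)*(6 + 25) = -14 + (-4 + 0)*31 = -14 - 4*31 = -14 - 124 = -138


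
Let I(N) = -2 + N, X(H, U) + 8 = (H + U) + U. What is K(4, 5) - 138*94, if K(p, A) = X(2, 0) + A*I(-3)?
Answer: -13003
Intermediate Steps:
X(H, U) = -8 + H + 2*U (X(H, U) = -8 + ((H + U) + U) = -8 + (H + 2*U) = -8 + H + 2*U)
K(p, A) = -6 - 5*A (K(p, A) = (-8 + 2 + 2*0) + A*(-2 - 3) = (-8 + 2 + 0) + A*(-5) = -6 - 5*A)
K(4, 5) - 138*94 = (-6 - 5*5) - 138*94 = (-6 - 25) - 12972 = -31 - 12972 = -13003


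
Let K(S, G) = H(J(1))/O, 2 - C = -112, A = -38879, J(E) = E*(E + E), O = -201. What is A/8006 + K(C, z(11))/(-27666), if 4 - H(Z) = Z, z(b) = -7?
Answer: -108100446601/22260146598 ≈ -4.8562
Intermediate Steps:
J(E) = 2*E² (J(E) = E*(2*E) = 2*E²)
C = 114 (C = 2 - 1*(-112) = 2 + 112 = 114)
H(Z) = 4 - Z
K(S, G) = -2/201 (K(S, G) = (4 - 2*1²)/(-201) = (4 - 2)*(-1/201) = 2*(-1/201) = -2/201)
A/8006 + K(C, z(11))/(-27666) = -38879/8006 - 2/201/(-27666) = -38879*1/8006 - 2/201*(-1/27666) = -38879/8006 + 1/2780433 = -108100446601/22260146598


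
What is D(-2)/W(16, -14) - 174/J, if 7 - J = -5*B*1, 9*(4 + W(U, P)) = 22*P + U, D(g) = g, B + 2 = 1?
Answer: -14259/164 ≈ -86.945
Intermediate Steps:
B = -1 (B = -2 + 1 = -1)
W(U, P) = -4 + U/9 + 22*P/9 (W(U, P) = -4 + (22*P + U)/9 = -4 + (U + 22*P)/9 = -4 + (U/9 + 22*P/9) = -4 + U/9 + 22*P/9)
J = 2 (J = 7 - (-5*(-1)) = 7 - 5 = 2)
D(-2)/W(16, -14) - 174/J = -2/(-4 + (⅑)*16 + (22/9)*(-14)) - 174/2 = -2/(-4 + 16/9 - 308/9) - 174*½ = -2/(-328/9) - 87 = -2*(-9/328) - 87 = 9/164 - 87 = -14259/164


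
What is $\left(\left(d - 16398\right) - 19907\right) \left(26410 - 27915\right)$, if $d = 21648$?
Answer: $22058785$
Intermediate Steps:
$\left(\left(d - 16398\right) - 19907\right) \left(26410 - 27915\right) = \left(\left(21648 - 16398\right) - 19907\right) \left(26410 - 27915\right) = \left(5250 - 19907\right) \left(-1505\right) = \left(-14657\right) \left(-1505\right) = 22058785$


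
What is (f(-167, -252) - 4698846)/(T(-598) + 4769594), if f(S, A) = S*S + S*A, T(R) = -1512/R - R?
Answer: -1384033027/1426288164 ≈ -0.97037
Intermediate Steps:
T(R) = -R - 1512/R
f(S, A) = S² + A*S
(f(-167, -252) - 4698846)/(T(-598) + 4769594) = (-167*(-252 - 167) - 4698846)/((-1*(-598) - 1512/(-598)) + 4769594) = (-167*(-419) - 4698846)/((598 - 1512*(-1/598)) + 4769594) = (69973 - 4698846)/((598 + 756/299) + 4769594) = -4628873/(179558/299 + 4769594) = -4628873/1426288164/299 = -4628873*299/1426288164 = -1384033027/1426288164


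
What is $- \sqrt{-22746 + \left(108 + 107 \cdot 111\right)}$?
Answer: $- i \sqrt{10761} \approx - 103.74 i$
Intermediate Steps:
$- \sqrt{-22746 + \left(108 + 107 \cdot 111\right)} = - \sqrt{-22746 + \left(108 + 11877\right)} = - \sqrt{-22746 + 11985} = - \sqrt{-10761} = - i \sqrt{10761}$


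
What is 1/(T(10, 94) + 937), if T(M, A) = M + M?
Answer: 1/957 ≈ 0.0010449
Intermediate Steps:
T(M, A) = 2*M
1/(T(10, 94) + 937) = 1/(2*10 + 937) = 1/(20 + 937) = 1/957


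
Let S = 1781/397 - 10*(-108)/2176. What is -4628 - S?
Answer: -500287979/107984 ≈ -4633.0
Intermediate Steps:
S = 538027/107984 (S = 1781*(1/397) + 1080*(1/2176) = 1781/397 + 135/272 = 538027/107984 ≈ 4.9825)
-4628 - S = -4628 - 1*538027/107984 = -4628 - 538027/107984 = -500287979/107984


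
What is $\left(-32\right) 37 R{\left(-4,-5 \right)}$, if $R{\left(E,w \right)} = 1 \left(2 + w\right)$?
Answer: $3552$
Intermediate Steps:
$R{\left(E,w \right)} = 2 + w$
$\left(-32\right) 37 R{\left(-4,-5 \right)} = \left(-32\right) 37 \left(2 - 5\right) = \left(-1184\right) \left(-3\right) = 3552$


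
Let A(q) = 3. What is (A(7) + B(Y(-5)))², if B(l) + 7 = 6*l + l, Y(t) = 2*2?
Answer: 576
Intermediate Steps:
Y(t) = 4
B(l) = -7 + 7*l (B(l) = -7 + (6*l + l) = -7 + 7*l)
(A(7) + B(Y(-5)))² = (3 + (-7 + 7*4))² = (3 + (-7 + 28))² = (3 + 21)² = 24² = 576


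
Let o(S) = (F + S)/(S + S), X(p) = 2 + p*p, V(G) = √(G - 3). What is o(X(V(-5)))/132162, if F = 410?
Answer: -101/396486 ≈ -0.00025474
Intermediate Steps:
V(G) = √(-3 + G)
X(p) = 2 + p²
o(S) = (410 + S)/(2*S) (o(S) = (410 + S)/(S + S) = (410 + S)/((2*S)) = (410 + S)*(1/(2*S)) = (410 + S)/(2*S))
o(X(V(-5)))/132162 = ((410 + (2 + (√(-3 - 5))²))/(2*(2 + (√(-3 - 5))²)))/132162 = ((410 + (2 + (√(-8))²))/(2*(2 + (√(-8))²)))*(1/132162) = ((410 + (2 + (2*I*√2)²))/(2*(2 + (2*I*√2)²)))*(1/132162) = ((410 + (2 - 8))/(2*(2 - 8)))*(1/132162) = ((½)*(410 - 6)/(-6))*(1/132162) = ((½)*(-⅙)*404)*(1/132162) = -101/3*1/132162 = -101/396486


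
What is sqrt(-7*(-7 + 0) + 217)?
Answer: sqrt(266) ≈ 16.310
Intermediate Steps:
sqrt(-7*(-7 + 0) + 217) = sqrt(-7*(-7) + 217) = sqrt(49 + 217) = sqrt(266)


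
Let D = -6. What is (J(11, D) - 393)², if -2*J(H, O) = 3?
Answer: 622521/4 ≈ 1.5563e+5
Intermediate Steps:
J(H, O) = -3/2 (J(H, O) = -½*3 = -3/2)
(J(11, D) - 393)² = (-3/2 - 393)² = (-789/2)² = 622521/4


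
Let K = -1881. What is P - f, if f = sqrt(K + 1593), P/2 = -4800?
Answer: -9600 - 12*I*sqrt(2) ≈ -9600.0 - 16.971*I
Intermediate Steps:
P = -9600 (P = 2*(-4800) = -9600)
f = 12*I*sqrt(2) (f = sqrt(-1881 + 1593) = sqrt(-288) = 12*I*sqrt(2) ≈ 16.971*I)
P - f = -9600 - 12*I*sqrt(2)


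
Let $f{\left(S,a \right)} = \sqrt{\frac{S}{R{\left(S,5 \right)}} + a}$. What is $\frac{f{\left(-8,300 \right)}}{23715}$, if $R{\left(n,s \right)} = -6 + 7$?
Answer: $\frac{2 \sqrt{73}}{23715} \approx 0.00072056$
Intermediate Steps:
$R{\left(n,s \right)} = 1$
$f{\left(S,a \right)} = \sqrt{S + a}$ ($f{\left(S,a \right)} = \sqrt{\frac{S}{1} + a} = \sqrt{S 1 + a} = \sqrt{S + a}$)
$\frac{f{\left(-8,300 \right)}}{23715} = \frac{\sqrt{-8 + 300}}{23715} = \sqrt{292} \cdot \frac{1}{23715} = 2 \sqrt{73} \cdot \frac{1}{23715} = \frac{2 \sqrt{73}}{23715}$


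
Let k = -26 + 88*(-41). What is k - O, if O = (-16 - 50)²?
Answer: -7990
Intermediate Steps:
k = -3634 (k = -26 - 3608 = -3634)
O = 4356 (O = (-66)² = 4356)
k - O = -3634 - 1*4356 = -3634 - 4356 = -7990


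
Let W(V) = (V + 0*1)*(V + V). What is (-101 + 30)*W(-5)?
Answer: -3550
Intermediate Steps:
W(V) = 2*V² (W(V) = (V + 0)*(2*V) = V*(2*V) = 2*V²)
(-101 + 30)*W(-5) = (-101 + 30)*(2*(-5)²) = -142*25 = -71*50 = -3550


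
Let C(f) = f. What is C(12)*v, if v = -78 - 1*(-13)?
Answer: -780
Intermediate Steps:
v = -65 (v = -78 + 13 = -65)
C(12)*v = 12*(-65) = -780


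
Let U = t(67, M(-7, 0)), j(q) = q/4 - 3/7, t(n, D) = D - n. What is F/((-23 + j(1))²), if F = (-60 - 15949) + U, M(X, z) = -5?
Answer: -12607504/421201 ≈ -29.932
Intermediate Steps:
j(q) = -3/7 + q/4 (j(q) = q*(¼) - 3*⅐ = q/4 - 3/7 = -3/7 + q/4)
U = -72 (U = -5 - 1*67 = -5 - 67 = -72)
F = -16081 (F = (-60 - 15949) - 72 = -16009 - 72 = -16081)
F/((-23 + j(1))²) = -16081/(-23 + (-3/7 + (¼)*1))² = -16081/(-23 + (-3/7 + ¼))² = -16081/(-23 - 5/28)² = -16081/((-649/28)²) = -16081/421201/784 = -16081*784/421201 = -12607504/421201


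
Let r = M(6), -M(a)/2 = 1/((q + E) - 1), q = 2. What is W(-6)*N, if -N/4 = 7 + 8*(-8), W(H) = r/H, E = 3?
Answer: 19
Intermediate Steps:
M(a) = -½ (M(a) = -2/((2 + 3) - 1) = -2/(5 - 1) = -2/4 = -2*¼ = -½)
r = -½ ≈ -0.50000
W(H) = -1/(2*H)
N = 228 (N = -4*(7 + 8*(-8)) = -4*(7 - 64) = -4*(-57) = 228)
W(-6)*N = -½/(-6)*228 = -½*(-⅙)*228 = (1/12)*228 = 19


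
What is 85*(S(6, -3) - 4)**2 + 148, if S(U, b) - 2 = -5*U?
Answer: 87188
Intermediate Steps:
S(U, b) = 2 - 5*U
85*(S(6, -3) - 4)**2 + 148 = 85*((2 - 5*6) - 4)**2 + 148 = 85*((2 - 30) - 4)**2 + 148 = 85*(-28 - 4)**2 + 148 = 85*(-32)**2 + 148 = 85*1024 + 148 = 87040 + 148 = 87188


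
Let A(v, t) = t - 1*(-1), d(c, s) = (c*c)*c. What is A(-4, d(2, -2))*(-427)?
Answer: -3843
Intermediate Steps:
d(c, s) = c**3 (d(c, s) = c**2*c = c**3)
A(v, t) = 1 + t (A(v, t) = t + 1 = 1 + t)
A(-4, d(2, -2))*(-427) = (1 + 2**3)*(-427) = (1 + 8)*(-427) = 9*(-427) = -3843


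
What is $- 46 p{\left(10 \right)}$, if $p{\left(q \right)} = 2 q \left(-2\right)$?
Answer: $1840$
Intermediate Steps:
$p{\left(q \right)} = - 4 q$
$- 46 p{\left(10 \right)} = - 46 \left(\left(-4\right) 10\right) = \left(-46\right) \left(-40\right) = 1840$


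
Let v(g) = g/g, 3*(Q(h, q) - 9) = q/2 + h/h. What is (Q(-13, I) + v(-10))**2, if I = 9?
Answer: 5041/36 ≈ 140.03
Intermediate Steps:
Q(h, q) = 28/3 + q/6 (Q(h, q) = 9 + (q/2 + h/h)/3 = 9 + (q*(1/2) + 1)/3 = 9 + (q/2 + 1)/3 = 9 + (1 + q/2)/3 = 9 + (1/3 + q/6) = 28/3 + q/6)
v(g) = 1
(Q(-13, I) + v(-10))**2 = ((28/3 + (1/6)*9) + 1)**2 = ((28/3 + 3/2) + 1)**2 = (65/6 + 1)**2 = (71/6)**2 = 5041/36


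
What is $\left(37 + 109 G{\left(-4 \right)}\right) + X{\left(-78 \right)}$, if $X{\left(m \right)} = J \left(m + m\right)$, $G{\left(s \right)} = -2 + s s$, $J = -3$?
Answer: $2031$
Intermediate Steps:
$G{\left(s \right)} = -2 + s^{2}$
$X{\left(m \right)} = - 6 m$ ($X{\left(m \right)} = - 3 \left(m + m\right) = - 3 \cdot 2 m = - 6 m$)
$\left(37 + 109 G{\left(-4 \right)}\right) + X{\left(-78 \right)} = \left(37 + 109 \left(-2 + \left(-4\right)^{2}\right)\right) - -468 = \left(37 + 109 \left(-2 + 16\right)\right) + 468 = \left(37 + 109 \cdot 14\right) + 468 = \left(37 + 1526\right) + 468 = 1563 + 468 = 2031$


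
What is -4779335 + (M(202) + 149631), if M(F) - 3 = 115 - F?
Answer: -4629788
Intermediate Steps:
M(F) = 118 - F (M(F) = 3 + (115 - F) = 118 - F)
-4779335 + (M(202) + 149631) = -4779335 + ((118 - 1*202) + 149631) = -4779335 + ((118 - 202) + 149631) = -4779335 + (-84 + 149631) = -4779335 + 149547 = -4629788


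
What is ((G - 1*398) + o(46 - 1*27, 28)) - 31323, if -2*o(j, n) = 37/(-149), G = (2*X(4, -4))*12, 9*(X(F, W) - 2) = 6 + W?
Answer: -28310783/894 ≈ -31668.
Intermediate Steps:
X(F, W) = 8/3 + W/9 (X(F, W) = 2 + (6 + W)/9 = 2 + (2/3 + W/9) = 8/3 + W/9)
G = 160/3 (G = (2*(8/3 + (1/9)*(-4)))*12 = (2*(8/3 - 4/9))*12 = (2*(20/9))*12 = (40/9)*12 = 160/3 ≈ 53.333)
o(j, n) = 37/298 (o(j, n) = -37/(2*(-149)) = -37*(-1)/(2*149) = -1/2*(-37/149) = 37/298)
((G - 1*398) + o(46 - 1*27, 28)) - 31323 = ((160/3 - 1*398) + 37/298) - 31323 = ((160/3 - 398) + 37/298) - 31323 = (-1034/3 + 37/298) - 31323 = -308021/894 - 31323 = -28310783/894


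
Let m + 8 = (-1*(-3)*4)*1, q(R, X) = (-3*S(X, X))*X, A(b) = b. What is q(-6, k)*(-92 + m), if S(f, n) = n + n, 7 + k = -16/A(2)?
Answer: 118800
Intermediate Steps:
k = -15 (k = -7 - 16/2 = -7 - 16*1/2 = -7 - 8 = -15)
S(f, n) = 2*n
q(R, X) = -6*X**2 (q(R, X) = (-6*X)*X = -6*X**2)
m = 4 (m = -8 + (-1*(-3)*4)*1 = -8 + (3*4)*1 = -8 + 12*1 = -8 + 12 = 4)
q(-6, k)*(-92 + m) = (-6*(-15)**2)*(-92 + 4) = -6*225*(-88) = -1350*(-88) = 118800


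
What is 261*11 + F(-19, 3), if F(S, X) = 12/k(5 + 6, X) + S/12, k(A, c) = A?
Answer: 378907/132 ≈ 2870.5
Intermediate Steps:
F(S, X) = 12/11 + S/12 (F(S, X) = 12/(5 + 6) + S/12 = 12/11 + S*(1/12) = 12*(1/11) + S/12 = 12/11 + S/12)
261*11 + F(-19, 3) = 261*11 + (12/11 + (1/12)*(-19)) = 2871 + (12/11 - 19/12) = 2871 - 65/132 = 378907/132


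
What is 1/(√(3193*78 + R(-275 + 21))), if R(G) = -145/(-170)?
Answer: √287907410/8467865 ≈ 0.0020038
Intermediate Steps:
R(G) = 29/34 (R(G) = -145*(-1/170) = 29/34)
1/(√(3193*78 + R(-275 + 21))) = 1/(√(3193*78 + 29/34)) = 1/(√(249054 + 29/34)) = 1/(√(8467865/34)) = 1/(√287907410/34) = √287907410/8467865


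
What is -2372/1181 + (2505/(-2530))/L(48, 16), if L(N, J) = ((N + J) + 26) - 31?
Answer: -71405369/35257574 ≈ -2.0252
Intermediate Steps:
L(N, J) = -5 + J + N (L(N, J) = ((J + N) + 26) - 31 = (26 + J + N) - 31 = -5 + J + N)
-2372/1181 + (2505/(-2530))/L(48, 16) = -2372/1181 + (2505/(-2530))/(-5 + 16 + 48) = -2372*1/1181 + (2505*(-1/2530))/59 = -2372/1181 - 501/506*1/59 = -2372/1181 - 501/29854 = -71405369/35257574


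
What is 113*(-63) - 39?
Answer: -7158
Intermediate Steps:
113*(-63) - 39 = -7119 - 39 = -7158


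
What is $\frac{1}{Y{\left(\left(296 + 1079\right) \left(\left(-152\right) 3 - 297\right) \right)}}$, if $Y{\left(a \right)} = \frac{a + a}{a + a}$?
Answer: $1$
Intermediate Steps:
$Y{\left(a \right)} = 1$ ($Y{\left(a \right)} = \frac{2 a}{2 a} = 2 a \frac{1}{2 a} = 1$)
$\frac{1}{Y{\left(\left(296 + 1079\right) \left(\left(-152\right) 3 - 297\right) \right)}} = 1^{-1} = 1$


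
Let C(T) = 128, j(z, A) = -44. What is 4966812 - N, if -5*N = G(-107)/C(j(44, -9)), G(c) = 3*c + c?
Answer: 794689813/160 ≈ 4.9668e+6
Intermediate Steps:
G(c) = 4*c
N = 107/160 (N = -4*(-107)/(5*128) = -(-428)/(5*128) = -⅕*(-107/32) = 107/160 ≈ 0.66875)
4966812 - N = 4966812 - 1*107/160 = 4966812 - 107/160 = 794689813/160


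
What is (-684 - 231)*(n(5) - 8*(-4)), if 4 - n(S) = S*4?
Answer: -14640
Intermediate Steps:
n(S) = 4 - 4*S (n(S) = 4 - S*4 = 4 - 4*S)
(-684 - 231)*(n(5) - 8*(-4)) = (-684 - 231)*((4 - 4*5) - 8*(-4)) = -915*((4 - 20) + 32) = -915*(-16 + 32) = -915*16 = -14640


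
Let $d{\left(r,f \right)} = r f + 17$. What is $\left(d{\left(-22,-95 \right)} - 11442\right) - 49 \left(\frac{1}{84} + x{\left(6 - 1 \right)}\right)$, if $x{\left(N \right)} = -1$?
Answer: $- \frac{111439}{12} \approx -9286.6$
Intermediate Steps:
$d{\left(r,f \right)} = 17 + f r$ ($d{\left(r,f \right)} = f r + 17 = 17 + f r$)
$\left(d{\left(-22,-95 \right)} - 11442\right) - 49 \left(\frac{1}{84} + x{\left(6 - 1 \right)}\right) = \left(\left(17 - -2090\right) - 11442\right) - 49 \left(\frac{1}{84} - 1\right) = \left(\left(17 + 2090\right) - 11442\right) - 49 \left(\frac{1}{84} - 1\right) = \left(2107 - 11442\right) - - \frac{581}{12} = -9335 + \frac{581}{12} = - \frac{111439}{12}$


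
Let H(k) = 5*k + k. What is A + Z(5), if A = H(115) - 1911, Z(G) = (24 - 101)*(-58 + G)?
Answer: 2860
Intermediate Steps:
Z(G) = 4466 - 77*G (Z(G) = -77*(-58 + G) = 4466 - 77*G)
H(k) = 6*k
A = -1221 (A = 6*115 - 1911 = 690 - 1911 = -1221)
A + Z(5) = -1221 + (4466 - 77*5) = -1221 + (4466 - 385) = -1221 + 4081 = 2860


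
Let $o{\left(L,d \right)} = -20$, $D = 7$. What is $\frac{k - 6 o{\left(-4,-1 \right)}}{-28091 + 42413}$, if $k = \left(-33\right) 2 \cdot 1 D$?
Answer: $- \frac{57}{2387} \approx -0.023879$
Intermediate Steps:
$k = -462$ ($k = \left(-33\right) 2 \cdot 1 \cdot 7 = \left(-66\right) 7 = -462$)
$\frac{k - 6 o{\left(-4,-1 \right)}}{-28091 + 42413} = \frac{-462 - -120}{-28091 + 42413} = \frac{-462 + 120}{14322} = \left(-342\right) \frac{1}{14322} = - \frac{57}{2387}$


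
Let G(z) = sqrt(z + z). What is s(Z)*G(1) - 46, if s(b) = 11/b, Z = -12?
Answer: -46 - 11*sqrt(2)/12 ≈ -47.296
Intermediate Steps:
G(z) = sqrt(2)*sqrt(z) (G(z) = sqrt(2*z) = sqrt(2)*sqrt(z))
s(Z)*G(1) - 46 = (11/(-12))*(sqrt(2)*sqrt(1)) - 46 = (11*(-1/12))*(sqrt(2)*1) - 46 = -11*sqrt(2)/12 - 46 = -46 - 11*sqrt(2)/12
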